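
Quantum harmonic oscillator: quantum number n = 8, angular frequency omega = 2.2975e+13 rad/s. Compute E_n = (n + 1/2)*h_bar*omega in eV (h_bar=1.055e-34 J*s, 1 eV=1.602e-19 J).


E = (n + 1/2) * h_bar * omega
= (8 + 0.5) * 1.055e-34 * 2.2975e+13
= 8.5 * 2.4239e-21
= 2.0603e-20 J
= 0.1286 eV

0.1286


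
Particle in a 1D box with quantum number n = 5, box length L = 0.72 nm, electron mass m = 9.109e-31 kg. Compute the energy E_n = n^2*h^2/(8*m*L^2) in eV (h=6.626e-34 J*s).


E = n^2 * h^2 / (8 * m * L^2)
= 5^2 * (6.626e-34)^2 / (8 * 9.109e-31 * (0.72e-9)^2)
= 25 * 4.3904e-67 / (8 * 9.109e-31 * 5.1840e-19)
= 2.9055e-18 J
= 18.1366 eV

18.1366


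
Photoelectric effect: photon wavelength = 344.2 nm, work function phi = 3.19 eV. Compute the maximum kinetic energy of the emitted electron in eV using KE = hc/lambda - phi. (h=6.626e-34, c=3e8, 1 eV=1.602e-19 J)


E_photon = hc / lambda
= (6.626e-34)(3e8) / (344.2e-9)
= 5.7751e-19 J
= 3.605 eV
KE = E_photon - phi
= 3.605 - 3.19
= 0.415 eV

0.415


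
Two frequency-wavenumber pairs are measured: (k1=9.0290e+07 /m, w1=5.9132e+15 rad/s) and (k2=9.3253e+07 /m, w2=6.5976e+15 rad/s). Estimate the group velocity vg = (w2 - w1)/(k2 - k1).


vg = (w2 - w1) / (k2 - k1)
= (6.5976e+15 - 5.9132e+15) / (9.3253e+07 - 9.0290e+07)
= 6.8440e+14 / 2.9630e+06
= 2.3098e+08 m/s

2.3098e+08


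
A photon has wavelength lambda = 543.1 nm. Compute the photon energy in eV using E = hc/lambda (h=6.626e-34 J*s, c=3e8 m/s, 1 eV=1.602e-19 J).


E = hc / lambda
= (6.626e-34)(3e8) / (543.1e-9)
= 1.9878e-25 / 5.4310e-07
= 3.6601e-19 J
Converting to eV: 3.6601e-19 / 1.602e-19
= 2.2847 eV

2.2847


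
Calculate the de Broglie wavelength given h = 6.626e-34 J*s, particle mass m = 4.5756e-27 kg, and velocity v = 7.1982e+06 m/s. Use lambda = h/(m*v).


lambda = h / (m * v)
= 6.626e-34 / (4.5756e-27 * 7.1982e+06)
= 6.626e-34 / 3.2936e-20
= 2.0118e-14 m

2.0118e-14


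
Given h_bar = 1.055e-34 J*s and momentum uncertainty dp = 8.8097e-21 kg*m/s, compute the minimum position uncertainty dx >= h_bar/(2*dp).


dx = h_bar / (2 * dp)
= 1.055e-34 / (2 * 8.8097e-21)
= 1.055e-34 / 1.7619e-20
= 5.9877e-15 m

5.9877e-15


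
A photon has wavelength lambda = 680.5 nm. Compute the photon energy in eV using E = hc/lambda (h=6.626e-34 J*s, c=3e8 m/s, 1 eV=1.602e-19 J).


E = hc / lambda
= (6.626e-34)(3e8) / (680.5e-9)
= 1.9878e-25 / 6.8050e-07
= 2.9211e-19 J
Converting to eV: 2.9211e-19 / 1.602e-19
= 1.8234 eV

1.8234


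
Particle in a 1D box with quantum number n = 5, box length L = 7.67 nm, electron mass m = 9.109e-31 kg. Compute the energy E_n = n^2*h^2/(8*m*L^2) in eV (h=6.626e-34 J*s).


E = n^2 * h^2 / (8 * m * L^2)
= 5^2 * (6.626e-34)^2 / (8 * 9.109e-31 * (7.67e-9)^2)
= 25 * 4.3904e-67 / (8 * 9.109e-31 * 5.8829e-17)
= 2.5603e-20 J
= 0.1598 eV

0.1598


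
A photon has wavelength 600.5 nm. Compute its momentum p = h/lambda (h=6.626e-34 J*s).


p = h / lambda
= 6.626e-34 / (600.5e-9)
= 6.626e-34 / 6.0050e-07
= 1.1034e-27 kg*m/s

1.1034e-27


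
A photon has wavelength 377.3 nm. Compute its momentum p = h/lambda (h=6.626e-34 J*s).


p = h / lambda
= 6.626e-34 / (377.3e-9)
= 6.626e-34 / 3.7730e-07
= 1.7562e-27 kg*m/s

1.7562e-27


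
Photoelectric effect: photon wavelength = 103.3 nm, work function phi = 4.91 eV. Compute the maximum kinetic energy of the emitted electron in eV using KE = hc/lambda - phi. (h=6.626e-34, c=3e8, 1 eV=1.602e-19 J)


E_photon = hc / lambda
= (6.626e-34)(3e8) / (103.3e-9)
= 1.9243e-18 J
= 12.0118 eV
KE = E_photon - phi
= 12.0118 - 4.91
= 7.1018 eV

7.1018


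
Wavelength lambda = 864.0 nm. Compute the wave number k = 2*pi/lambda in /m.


k = 2 * pi / lambda
= 6.2832 / (864.0e-9)
= 6.2832 / 8.6400e-07
= 7.2722e+06 /m

7.2722e+06


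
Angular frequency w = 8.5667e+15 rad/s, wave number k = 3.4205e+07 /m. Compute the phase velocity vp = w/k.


vp = w / k
= 8.5667e+15 / 3.4205e+07
= 2.5045e+08 m/s

2.5045e+08


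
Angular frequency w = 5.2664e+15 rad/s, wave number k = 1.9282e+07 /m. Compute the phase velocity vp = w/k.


vp = w / k
= 5.2664e+15 / 1.9282e+07
= 2.7313e+08 m/s

2.7313e+08


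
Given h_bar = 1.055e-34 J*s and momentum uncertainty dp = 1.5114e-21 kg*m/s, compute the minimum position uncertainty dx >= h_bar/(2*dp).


dx = h_bar / (2 * dp)
= 1.055e-34 / (2 * 1.5114e-21)
= 1.055e-34 / 3.0228e-21
= 3.4901e-14 m

3.4901e-14


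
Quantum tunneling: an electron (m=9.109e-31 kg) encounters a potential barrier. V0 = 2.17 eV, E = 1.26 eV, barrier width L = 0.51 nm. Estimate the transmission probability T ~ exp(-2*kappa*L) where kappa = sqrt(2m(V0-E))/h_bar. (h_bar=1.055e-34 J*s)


V0 - E = 0.91 eV = 1.4578e-19 J
kappa = sqrt(2 * m * (V0-E)) / h_bar
= sqrt(2 * 9.109e-31 * 1.4578e-19) / 1.055e-34
= 4.8848e+09 /m
2*kappa*L = 2 * 4.8848e+09 * 0.51e-9
= 4.9825
T = exp(-4.9825) = 6.856686e-03

6.856686e-03


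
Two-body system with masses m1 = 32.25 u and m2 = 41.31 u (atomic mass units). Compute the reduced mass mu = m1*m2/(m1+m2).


mu = m1 * m2 / (m1 + m2)
= 32.25 * 41.31 / (32.25 + 41.31)
= 1332.2475 / 73.56
= 18.111 u

18.111


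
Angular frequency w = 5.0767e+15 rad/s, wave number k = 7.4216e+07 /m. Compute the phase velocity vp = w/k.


vp = w / k
= 5.0767e+15 / 7.4216e+07
= 6.8404e+07 m/s

6.8404e+07


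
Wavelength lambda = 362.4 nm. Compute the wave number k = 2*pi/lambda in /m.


k = 2 * pi / lambda
= 6.2832 / (362.4e-9)
= 6.2832 / 3.6240e-07
= 1.7338e+07 /m

1.7338e+07


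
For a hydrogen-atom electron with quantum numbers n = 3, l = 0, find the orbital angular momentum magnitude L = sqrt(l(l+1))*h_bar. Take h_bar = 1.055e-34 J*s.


L = sqrt(l*(l+1)) * h_bar
= sqrt(0 * 1) * 1.055e-34
= sqrt(0) * 1.055e-34
= 0.0 * 1.055e-34
= 0.0000e+00 J*s

0.0000e+00


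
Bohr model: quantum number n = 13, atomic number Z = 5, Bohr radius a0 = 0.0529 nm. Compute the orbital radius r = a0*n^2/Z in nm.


r = a0 * n^2 / Z
= 0.0529 * 13^2 / 5
= 0.0529 * 169 / 5
= 1.788 nm

1.788


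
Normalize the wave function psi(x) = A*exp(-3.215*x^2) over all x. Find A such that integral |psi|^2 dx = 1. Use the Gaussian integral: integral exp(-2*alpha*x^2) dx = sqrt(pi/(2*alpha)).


integral |psi|^2 dx = A^2 * sqrt(pi/(2*alpha)) = 1
A^2 = sqrt(2*alpha/pi)
= sqrt(2 * 3.215 / pi)
= 1.430641
A = sqrt(1.430641)
= 1.1961

1.1961


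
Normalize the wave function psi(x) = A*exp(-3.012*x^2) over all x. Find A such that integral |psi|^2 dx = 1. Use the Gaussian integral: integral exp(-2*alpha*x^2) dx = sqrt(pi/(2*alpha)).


integral |psi|^2 dx = A^2 * sqrt(pi/(2*alpha)) = 1
A^2 = sqrt(2*alpha/pi)
= sqrt(2 * 3.012 / pi)
= 1.384738
A = sqrt(1.384738)
= 1.1767

1.1767


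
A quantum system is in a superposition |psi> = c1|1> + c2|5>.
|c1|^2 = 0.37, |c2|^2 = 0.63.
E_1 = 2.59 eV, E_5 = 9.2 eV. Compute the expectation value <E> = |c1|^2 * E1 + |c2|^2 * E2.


<E> = |c1|^2 * E1 + |c2|^2 * E2
= 0.37 * 2.59 + 0.63 * 9.2
= 0.9583 + 5.796
= 6.7543 eV

6.7543


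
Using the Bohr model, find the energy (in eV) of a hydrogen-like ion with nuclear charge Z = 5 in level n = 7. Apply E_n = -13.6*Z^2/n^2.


E_n = -13.6 * Z^2 / n^2
= -13.6 * 5^2 / 7^2
= -13.6 * 25 / 49
= -6.9388 eV

-6.9388


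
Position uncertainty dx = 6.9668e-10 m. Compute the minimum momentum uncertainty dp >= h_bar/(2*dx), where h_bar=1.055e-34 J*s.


dp = h_bar / (2 * dx)
= 1.055e-34 / (2 * 6.9668e-10)
= 1.055e-34 / 1.3934e-09
= 7.5716e-26 kg*m/s

7.5716e-26


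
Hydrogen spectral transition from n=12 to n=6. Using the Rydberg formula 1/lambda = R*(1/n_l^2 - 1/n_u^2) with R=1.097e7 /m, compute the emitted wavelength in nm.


1/lambda = R * (1/n_l^2 - 1/n_u^2)
= 1.097e7 * (1/6^2 - 1/12^2)
= 1.097e7 * (0.027778 - 0.006944)
= 1.097e7 * 0.020833
= 2.2854e+05 /m
lambda = 1 / 2.2854e+05 = 4375.5697 nm

4375.5697


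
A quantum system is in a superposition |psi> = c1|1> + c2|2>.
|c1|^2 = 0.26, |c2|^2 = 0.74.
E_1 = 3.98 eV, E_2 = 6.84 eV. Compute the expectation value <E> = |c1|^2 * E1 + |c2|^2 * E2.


<E> = |c1|^2 * E1 + |c2|^2 * E2
= 0.26 * 3.98 + 0.74 * 6.84
= 1.0348 + 5.0616
= 6.0964 eV

6.0964


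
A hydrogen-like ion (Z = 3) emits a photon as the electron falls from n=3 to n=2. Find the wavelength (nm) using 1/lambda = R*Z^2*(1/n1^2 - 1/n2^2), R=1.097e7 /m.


1/lambda = R * Z^2 * (1/n1^2 - 1/n2^2)
= 1.097e7 * 3^2 * (1/2^2 - 1/3^2)
= 1.097e7 * 9 * (0.25 - 0.111111)
= 1.3712e+07 /m
lambda = 1 / 1.3712e+07
= 72.9262 nm

72.9262


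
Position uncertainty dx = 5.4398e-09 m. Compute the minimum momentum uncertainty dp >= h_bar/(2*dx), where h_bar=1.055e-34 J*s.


dp = h_bar / (2 * dx)
= 1.055e-34 / (2 * 5.4398e-09)
= 1.055e-34 / 1.0880e-08
= 9.6970e-27 kg*m/s

9.6970e-27


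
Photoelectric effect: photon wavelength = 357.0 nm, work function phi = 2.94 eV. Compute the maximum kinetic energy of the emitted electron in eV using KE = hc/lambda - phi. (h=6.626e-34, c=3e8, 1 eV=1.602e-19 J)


E_photon = hc / lambda
= (6.626e-34)(3e8) / (357.0e-9)
= 5.5681e-19 J
= 3.4757 eV
KE = E_photon - phi
= 3.4757 - 2.94
= 0.5357 eV

0.5357


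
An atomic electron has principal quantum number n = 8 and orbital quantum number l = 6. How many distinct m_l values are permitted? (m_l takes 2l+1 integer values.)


m_l ranges from -l to +l in integer steps
So m_l goes from -6 to +6
Count = 2l + 1 = 2*6 + 1
= 13

13


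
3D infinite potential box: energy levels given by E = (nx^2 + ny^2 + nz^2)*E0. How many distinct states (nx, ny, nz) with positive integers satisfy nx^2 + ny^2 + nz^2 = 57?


Enumerate all (nx, ny, nz) with nx^2 + ny^2 + nz^2 = 57:
(2,2,7)
(2,7,2)
(4,4,5)
(4,5,4)
(5,4,4)
(7,2,2)
Total degeneracy = 6

6


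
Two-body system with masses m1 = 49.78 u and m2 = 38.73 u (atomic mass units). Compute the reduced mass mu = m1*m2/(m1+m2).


mu = m1 * m2 / (m1 + m2)
= 49.78 * 38.73 / (49.78 + 38.73)
= 1927.9794 / 88.51
= 21.7826 u

21.7826


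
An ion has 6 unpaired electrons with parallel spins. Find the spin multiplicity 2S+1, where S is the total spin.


Total spin S = N * (1/2) = 6 * 0.5 = 3.0
Spin multiplicity = 2S + 1
= 2 * 3.0 + 1
= 7

7


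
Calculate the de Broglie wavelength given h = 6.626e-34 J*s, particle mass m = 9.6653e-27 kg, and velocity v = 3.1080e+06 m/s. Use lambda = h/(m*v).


lambda = h / (m * v)
= 6.626e-34 / (9.6653e-27 * 3.1080e+06)
= 6.626e-34 / 3.0040e-20
= 2.2057e-14 m

2.2057e-14


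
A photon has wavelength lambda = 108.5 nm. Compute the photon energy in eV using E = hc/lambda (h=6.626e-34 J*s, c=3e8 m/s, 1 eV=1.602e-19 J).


E = hc / lambda
= (6.626e-34)(3e8) / (108.5e-9)
= 1.9878e-25 / 1.0850e-07
= 1.8321e-18 J
Converting to eV: 1.8321e-18 / 1.602e-19
= 11.4362 eV

11.4362


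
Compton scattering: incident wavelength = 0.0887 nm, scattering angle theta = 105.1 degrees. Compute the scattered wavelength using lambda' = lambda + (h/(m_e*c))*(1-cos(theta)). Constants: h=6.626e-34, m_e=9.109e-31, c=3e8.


Compton wavelength: h/(m_e*c) = 2.4247e-12 m
d_lambda = 2.4247e-12 * (1 - cos(105.1 deg))
= 2.4247e-12 * 1.260505
= 3.0564e-12 m = 0.003056 nm
lambda' = 0.0887 + 0.003056
= 0.091756 nm

0.091756


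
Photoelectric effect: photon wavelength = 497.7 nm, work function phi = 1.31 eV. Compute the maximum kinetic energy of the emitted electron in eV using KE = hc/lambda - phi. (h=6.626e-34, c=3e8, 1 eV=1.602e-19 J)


E_photon = hc / lambda
= (6.626e-34)(3e8) / (497.7e-9)
= 3.9940e-19 J
= 2.4931 eV
KE = E_photon - phi
= 2.4931 - 1.31
= 1.1831 eV

1.1831


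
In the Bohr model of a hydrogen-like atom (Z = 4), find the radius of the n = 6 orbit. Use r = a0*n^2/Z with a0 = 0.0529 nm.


r = a0 * n^2 / Z
= 0.0529 * 6^2 / 4
= 0.0529 * 36 / 4
= 0.4761 nm

0.4761


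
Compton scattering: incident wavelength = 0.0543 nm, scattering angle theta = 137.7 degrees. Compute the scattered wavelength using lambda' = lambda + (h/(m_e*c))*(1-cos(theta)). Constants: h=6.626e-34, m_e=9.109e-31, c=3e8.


Compton wavelength: h/(m_e*c) = 2.4247e-12 m
d_lambda = 2.4247e-12 * (1 - cos(137.7 deg))
= 2.4247e-12 * 1.739631
= 4.2181e-12 m = 0.004218 nm
lambda' = 0.0543 + 0.004218
= 0.058518 nm

0.058518


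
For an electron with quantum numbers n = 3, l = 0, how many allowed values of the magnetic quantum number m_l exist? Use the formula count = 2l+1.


m_l ranges from -l to +l in integer steps
So m_l goes from -0 to +0
Count = 2l + 1 = 2*0 + 1
= 1

1


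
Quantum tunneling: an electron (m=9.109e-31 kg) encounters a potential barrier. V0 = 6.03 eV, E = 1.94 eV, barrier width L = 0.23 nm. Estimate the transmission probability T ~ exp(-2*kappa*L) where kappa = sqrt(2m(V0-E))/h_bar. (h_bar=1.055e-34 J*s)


V0 - E = 4.09 eV = 6.5522e-19 J
kappa = sqrt(2 * m * (V0-E)) / h_bar
= sqrt(2 * 9.109e-31 * 6.5522e-19) / 1.055e-34
= 1.0356e+10 /m
2*kappa*L = 2 * 1.0356e+10 * 0.23e-9
= 4.7637
T = exp(-4.7637) = 8.533579e-03

8.533579e-03


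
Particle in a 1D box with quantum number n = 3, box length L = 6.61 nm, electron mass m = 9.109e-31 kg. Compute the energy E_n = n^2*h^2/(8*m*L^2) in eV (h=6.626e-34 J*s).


E = n^2 * h^2 / (8 * m * L^2)
= 3^2 * (6.626e-34)^2 / (8 * 9.109e-31 * (6.61e-9)^2)
= 9 * 4.3904e-67 / (8 * 9.109e-31 * 4.3692e-17)
= 1.2410e-20 J
= 0.0775 eV

0.0775


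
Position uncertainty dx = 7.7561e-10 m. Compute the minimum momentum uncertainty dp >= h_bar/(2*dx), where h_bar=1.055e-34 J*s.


dp = h_bar / (2 * dx)
= 1.055e-34 / (2 * 7.7561e-10)
= 1.055e-34 / 1.5512e-09
= 6.8011e-26 kg*m/s

6.8011e-26


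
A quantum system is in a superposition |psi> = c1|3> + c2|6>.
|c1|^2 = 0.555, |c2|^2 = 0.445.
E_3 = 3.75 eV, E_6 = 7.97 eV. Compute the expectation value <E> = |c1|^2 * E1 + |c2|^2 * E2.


<E> = |c1|^2 * E1 + |c2|^2 * E2
= 0.555 * 3.75 + 0.445 * 7.97
= 2.0813 + 3.5467
= 5.6279 eV

5.6279


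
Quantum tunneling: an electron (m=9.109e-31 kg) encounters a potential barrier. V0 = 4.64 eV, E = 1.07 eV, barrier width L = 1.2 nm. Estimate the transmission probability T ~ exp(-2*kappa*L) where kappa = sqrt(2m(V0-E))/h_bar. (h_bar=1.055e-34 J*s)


V0 - E = 3.57 eV = 5.7191e-19 J
kappa = sqrt(2 * m * (V0-E)) / h_bar
= sqrt(2 * 9.109e-31 * 5.7191e-19) / 1.055e-34
= 9.6753e+09 /m
2*kappa*L = 2 * 9.6753e+09 * 1.2e-9
= 23.2207
T = exp(-23.2207) = 8.229946e-11

8.229946e-11


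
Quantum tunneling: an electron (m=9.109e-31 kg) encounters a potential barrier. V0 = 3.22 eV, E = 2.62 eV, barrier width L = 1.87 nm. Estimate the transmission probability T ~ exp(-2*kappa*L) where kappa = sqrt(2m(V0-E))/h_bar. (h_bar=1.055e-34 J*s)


V0 - E = 0.6 eV = 9.6120e-20 J
kappa = sqrt(2 * m * (V0-E)) / h_bar
= sqrt(2 * 9.109e-31 * 9.6120e-20) / 1.055e-34
= 3.9665e+09 /m
2*kappa*L = 2 * 3.9665e+09 * 1.87e-9
= 14.8346
T = exp(-14.8346) = 3.609169e-07

3.609169e-07


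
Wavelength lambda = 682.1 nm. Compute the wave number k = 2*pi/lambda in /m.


k = 2 * pi / lambda
= 6.2832 / (682.1e-9)
= 6.2832 / 6.8210e-07
= 9.2115e+06 /m

9.2115e+06


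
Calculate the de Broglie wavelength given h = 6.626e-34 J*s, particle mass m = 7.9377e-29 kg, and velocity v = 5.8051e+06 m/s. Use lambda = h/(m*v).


lambda = h / (m * v)
= 6.626e-34 / (7.9377e-29 * 5.8051e+06)
= 6.626e-34 / 4.6079e-22
= 1.4380e-12 m

1.4380e-12


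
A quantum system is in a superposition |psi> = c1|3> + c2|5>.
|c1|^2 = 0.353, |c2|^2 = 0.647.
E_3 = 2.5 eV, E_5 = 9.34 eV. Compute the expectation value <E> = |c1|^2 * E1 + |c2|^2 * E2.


<E> = |c1|^2 * E1 + |c2|^2 * E2
= 0.353 * 2.5 + 0.647 * 9.34
= 0.8825 + 6.043
= 6.9255 eV

6.9255


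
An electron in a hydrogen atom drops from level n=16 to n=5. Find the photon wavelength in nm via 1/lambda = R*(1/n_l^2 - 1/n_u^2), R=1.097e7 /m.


1/lambda = R * (1/n_l^2 - 1/n_u^2)
= 1.097e7 * (1/5^2 - 1/16^2)
= 1.097e7 * (0.04 - 0.003906)
= 1.097e7 * 0.036094
= 3.9595e+05 /m
lambda = 1 / 3.9595e+05 = 2525.5814 nm

2525.5814


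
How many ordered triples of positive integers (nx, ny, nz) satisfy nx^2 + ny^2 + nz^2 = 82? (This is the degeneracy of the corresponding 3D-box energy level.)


Enumerate all (nx, ny, nz) with nx^2 + ny^2 + nz^2 = 82:
(3,3,8)
(3,8,3)
(8,3,3)
Total degeneracy = 3

3


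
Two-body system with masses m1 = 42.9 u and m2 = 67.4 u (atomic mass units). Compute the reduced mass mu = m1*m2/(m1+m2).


mu = m1 * m2 / (m1 + m2)
= 42.9 * 67.4 / (42.9 + 67.4)
= 2891.46 / 110.3
= 26.2145 u

26.2145


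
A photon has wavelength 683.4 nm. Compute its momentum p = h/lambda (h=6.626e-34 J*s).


p = h / lambda
= 6.626e-34 / (683.4e-9)
= 6.626e-34 / 6.8340e-07
= 9.6956e-28 kg*m/s

9.6956e-28


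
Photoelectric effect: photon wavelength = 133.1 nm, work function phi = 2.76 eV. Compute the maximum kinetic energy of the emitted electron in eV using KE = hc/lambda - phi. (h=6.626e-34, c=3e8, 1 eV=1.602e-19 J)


E_photon = hc / lambda
= (6.626e-34)(3e8) / (133.1e-9)
= 1.4935e-18 J
= 9.3225 eV
KE = E_photon - phi
= 9.3225 - 2.76
= 6.5625 eV

6.5625


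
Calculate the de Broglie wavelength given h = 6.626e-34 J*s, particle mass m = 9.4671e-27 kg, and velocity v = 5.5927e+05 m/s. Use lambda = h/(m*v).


lambda = h / (m * v)
= 6.626e-34 / (9.4671e-27 * 5.5927e+05)
= 6.626e-34 / 5.2947e-21
= 1.2514e-13 m

1.2514e-13


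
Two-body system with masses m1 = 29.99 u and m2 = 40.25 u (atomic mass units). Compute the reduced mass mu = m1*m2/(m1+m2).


mu = m1 * m2 / (m1 + m2)
= 29.99 * 40.25 / (29.99 + 40.25)
= 1207.0975 / 70.24
= 17.1853 u

17.1853


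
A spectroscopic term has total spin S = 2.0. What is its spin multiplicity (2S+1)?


Spin multiplicity = 2S + 1
= 2 * 2.0 + 1
= 4.0 + 1
= 5

5


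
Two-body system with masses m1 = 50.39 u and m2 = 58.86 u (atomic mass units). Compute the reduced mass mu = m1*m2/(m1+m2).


mu = m1 * m2 / (m1 + m2)
= 50.39 * 58.86 / (50.39 + 58.86)
= 2965.9554 / 109.25
= 27.1483 u

27.1483


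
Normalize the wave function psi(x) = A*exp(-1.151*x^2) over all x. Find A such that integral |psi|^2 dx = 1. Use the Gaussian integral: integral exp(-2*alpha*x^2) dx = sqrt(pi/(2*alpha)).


integral |psi|^2 dx = A^2 * sqrt(pi/(2*alpha)) = 1
A^2 = sqrt(2*alpha/pi)
= sqrt(2 * 1.151 / pi)
= 0.856008
A = sqrt(0.856008)
= 0.9252

0.9252


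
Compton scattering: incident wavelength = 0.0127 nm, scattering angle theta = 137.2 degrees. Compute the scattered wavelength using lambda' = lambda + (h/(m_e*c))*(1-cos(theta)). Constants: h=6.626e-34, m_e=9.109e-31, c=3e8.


Compton wavelength: h/(m_e*c) = 2.4247e-12 m
d_lambda = 2.4247e-12 * (1 - cos(137.2 deg))
= 2.4247e-12 * 1.73373
= 4.2038e-12 m = 0.004204 nm
lambda' = 0.0127 + 0.004204
= 0.016904 nm

0.016904


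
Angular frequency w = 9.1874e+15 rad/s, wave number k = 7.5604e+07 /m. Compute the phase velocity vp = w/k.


vp = w / k
= 9.1874e+15 / 7.5604e+07
= 1.2152e+08 m/s

1.2152e+08


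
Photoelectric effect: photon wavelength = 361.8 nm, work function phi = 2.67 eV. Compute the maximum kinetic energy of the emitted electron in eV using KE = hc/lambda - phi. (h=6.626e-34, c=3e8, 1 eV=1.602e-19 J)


E_photon = hc / lambda
= (6.626e-34)(3e8) / (361.8e-9)
= 5.4942e-19 J
= 3.4296 eV
KE = E_photon - phi
= 3.4296 - 2.67
= 0.7596 eV

0.7596


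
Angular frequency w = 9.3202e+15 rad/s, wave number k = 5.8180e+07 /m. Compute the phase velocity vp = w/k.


vp = w / k
= 9.3202e+15 / 5.8180e+07
= 1.6020e+08 m/s

1.6020e+08


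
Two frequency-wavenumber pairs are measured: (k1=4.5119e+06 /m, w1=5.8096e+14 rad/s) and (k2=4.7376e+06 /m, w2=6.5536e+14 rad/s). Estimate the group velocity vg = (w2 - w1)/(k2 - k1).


vg = (w2 - w1) / (k2 - k1)
= (6.5536e+14 - 5.8096e+14) / (4.7376e+06 - 4.5119e+06)
= 7.4400e+13 / 2.2570e+05
= 3.2964e+08 m/s

3.2964e+08


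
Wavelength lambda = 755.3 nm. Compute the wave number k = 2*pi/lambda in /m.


k = 2 * pi / lambda
= 6.2832 / (755.3e-9)
= 6.2832 / 7.5530e-07
= 8.3188e+06 /m

8.3188e+06


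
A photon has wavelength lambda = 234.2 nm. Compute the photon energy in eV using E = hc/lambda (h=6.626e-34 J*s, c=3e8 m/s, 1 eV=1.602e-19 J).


E = hc / lambda
= (6.626e-34)(3e8) / (234.2e-9)
= 1.9878e-25 / 2.3420e-07
= 8.4876e-19 J
Converting to eV: 8.4876e-19 / 1.602e-19
= 5.2981 eV

5.2981


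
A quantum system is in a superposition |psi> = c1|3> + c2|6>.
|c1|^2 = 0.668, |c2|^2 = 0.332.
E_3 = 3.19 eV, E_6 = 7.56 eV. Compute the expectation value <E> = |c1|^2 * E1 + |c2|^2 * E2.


<E> = |c1|^2 * E1 + |c2|^2 * E2
= 0.668 * 3.19 + 0.332 * 7.56
= 2.1309 + 2.5099
= 4.6408 eV

4.6408


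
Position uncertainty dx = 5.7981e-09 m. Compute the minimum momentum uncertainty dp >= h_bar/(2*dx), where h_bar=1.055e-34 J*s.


dp = h_bar / (2 * dx)
= 1.055e-34 / (2 * 5.7981e-09)
= 1.055e-34 / 1.1596e-08
= 9.0978e-27 kg*m/s

9.0978e-27


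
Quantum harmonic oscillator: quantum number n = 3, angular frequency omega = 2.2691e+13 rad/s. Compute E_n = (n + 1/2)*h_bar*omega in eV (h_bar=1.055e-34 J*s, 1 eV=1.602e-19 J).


E = (n + 1/2) * h_bar * omega
= (3 + 0.5) * 1.055e-34 * 2.2691e+13
= 3.5 * 2.3939e-21
= 8.3787e-21 J
= 0.0523 eV

0.0523


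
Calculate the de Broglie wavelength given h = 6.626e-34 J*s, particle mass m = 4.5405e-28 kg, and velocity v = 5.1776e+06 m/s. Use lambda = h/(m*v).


lambda = h / (m * v)
= 6.626e-34 / (4.5405e-28 * 5.1776e+06)
= 6.626e-34 / 2.3509e-21
= 2.8185e-13 m

2.8185e-13


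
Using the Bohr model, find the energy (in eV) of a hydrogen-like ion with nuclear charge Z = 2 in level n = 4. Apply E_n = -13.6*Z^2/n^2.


E_n = -13.6 * Z^2 / n^2
= -13.6 * 2^2 / 4^2
= -13.6 * 4 / 16
= -3.4 eV

-3.4


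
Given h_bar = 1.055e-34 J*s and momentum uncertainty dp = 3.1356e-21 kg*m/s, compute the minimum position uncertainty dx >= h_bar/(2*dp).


dx = h_bar / (2 * dp)
= 1.055e-34 / (2 * 3.1356e-21)
= 1.055e-34 / 6.2712e-21
= 1.6823e-14 m

1.6823e-14


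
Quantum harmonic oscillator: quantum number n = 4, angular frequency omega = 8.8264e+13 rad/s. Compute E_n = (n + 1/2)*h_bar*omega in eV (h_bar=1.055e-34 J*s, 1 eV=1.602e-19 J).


E = (n + 1/2) * h_bar * omega
= (4 + 0.5) * 1.055e-34 * 8.8264e+13
= 4.5 * 9.3119e-21
= 4.1903e-20 J
= 0.2616 eV

0.2616


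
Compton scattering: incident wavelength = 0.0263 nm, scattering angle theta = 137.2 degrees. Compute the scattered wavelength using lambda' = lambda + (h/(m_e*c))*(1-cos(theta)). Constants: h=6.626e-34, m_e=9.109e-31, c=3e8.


Compton wavelength: h/(m_e*c) = 2.4247e-12 m
d_lambda = 2.4247e-12 * (1 - cos(137.2 deg))
= 2.4247e-12 * 1.73373
= 4.2038e-12 m = 0.004204 nm
lambda' = 0.0263 + 0.004204
= 0.030504 nm

0.030504


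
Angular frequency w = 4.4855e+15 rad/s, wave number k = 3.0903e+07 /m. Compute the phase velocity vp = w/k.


vp = w / k
= 4.4855e+15 / 3.0903e+07
= 1.4515e+08 m/s

1.4515e+08


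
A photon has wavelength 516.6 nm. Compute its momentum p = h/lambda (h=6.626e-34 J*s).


p = h / lambda
= 6.626e-34 / (516.6e-9)
= 6.626e-34 / 5.1660e-07
= 1.2826e-27 kg*m/s

1.2826e-27


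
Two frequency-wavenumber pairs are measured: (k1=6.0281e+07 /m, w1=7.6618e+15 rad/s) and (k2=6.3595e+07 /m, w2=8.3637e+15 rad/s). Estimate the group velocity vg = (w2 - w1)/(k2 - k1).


vg = (w2 - w1) / (k2 - k1)
= (8.3637e+15 - 7.6618e+15) / (6.3595e+07 - 6.0281e+07)
= 7.0190e+14 / 3.3140e+06
= 2.1180e+08 m/s

2.1180e+08


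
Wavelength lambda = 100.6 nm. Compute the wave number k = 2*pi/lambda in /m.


k = 2 * pi / lambda
= 6.2832 / (100.6e-9)
= 6.2832 / 1.0060e-07
= 6.2457e+07 /m

6.2457e+07


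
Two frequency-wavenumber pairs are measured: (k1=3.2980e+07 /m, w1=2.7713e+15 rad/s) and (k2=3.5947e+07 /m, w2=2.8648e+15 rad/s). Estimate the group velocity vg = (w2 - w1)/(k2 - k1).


vg = (w2 - w1) / (k2 - k1)
= (2.8648e+15 - 2.7713e+15) / (3.5947e+07 - 3.2980e+07)
= 9.3500e+13 / 2.9670e+06
= 3.1513e+07 m/s

3.1513e+07


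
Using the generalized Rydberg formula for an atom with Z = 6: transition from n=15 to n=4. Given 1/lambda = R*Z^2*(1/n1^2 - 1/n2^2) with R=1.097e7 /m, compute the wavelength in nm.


1/lambda = R * Z^2 * (1/n1^2 - 1/n2^2)
= 1.097e7 * 6^2 * (1/4^2 - 1/15^2)
= 1.097e7 * 36 * (0.0625 - 0.004444)
= 2.2927e+07 /m
lambda = 1 / 2.2927e+07
= 43.6161 nm

43.6161


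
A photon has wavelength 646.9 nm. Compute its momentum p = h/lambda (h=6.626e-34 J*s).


p = h / lambda
= 6.626e-34 / (646.9e-9)
= 6.626e-34 / 6.4690e-07
= 1.0243e-27 kg*m/s

1.0243e-27


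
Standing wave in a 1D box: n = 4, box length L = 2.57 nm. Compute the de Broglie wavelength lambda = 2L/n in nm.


lambda = 2L / n
= 2 * 2.57 / 4
= 5.14 / 4
= 1.285 nm

1.285


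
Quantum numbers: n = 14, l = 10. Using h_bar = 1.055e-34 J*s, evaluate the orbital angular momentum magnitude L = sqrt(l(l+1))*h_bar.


L = sqrt(l*(l+1)) * h_bar
= sqrt(10 * 11) * 1.055e-34
= sqrt(110) * 1.055e-34
= 10.4881 * 1.055e-34
= 1.1065e-33 J*s

1.1065e-33


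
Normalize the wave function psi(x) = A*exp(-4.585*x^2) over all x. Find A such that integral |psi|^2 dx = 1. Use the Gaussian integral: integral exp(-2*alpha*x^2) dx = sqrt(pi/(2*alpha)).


integral |psi|^2 dx = A^2 * sqrt(pi/(2*alpha)) = 1
A^2 = sqrt(2*alpha/pi)
= sqrt(2 * 4.585 / pi)
= 1.708479
A = sqrt(1.708479)
= 1.3071

1.3071


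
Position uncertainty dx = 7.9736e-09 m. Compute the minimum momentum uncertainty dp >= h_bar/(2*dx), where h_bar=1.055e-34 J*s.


dp = h_bar / (2 * dx)
= 1.055e-34 / (2 * 7.9736e-09)
= 1.055e-34 / 1.5947e-08
= 6.6156e-27 kg*m/s

6.6156e-27


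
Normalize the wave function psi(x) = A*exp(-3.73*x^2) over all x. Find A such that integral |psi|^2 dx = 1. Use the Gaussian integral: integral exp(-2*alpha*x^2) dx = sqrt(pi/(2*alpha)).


integral |psi|^2 dx = A^2 * sqrt(pi/(2*alpha)) = 1
A^2 = sqrt(2*alpha/pi)
= sqrt(2 * 3.73 / pi)
= 1.540971
A = sqrt(1.540971)
= 1.2414

1.2414


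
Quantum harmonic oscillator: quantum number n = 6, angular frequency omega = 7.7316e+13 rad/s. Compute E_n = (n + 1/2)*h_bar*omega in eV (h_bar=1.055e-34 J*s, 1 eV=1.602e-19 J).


E = (n + 1/2) * h_bar * omega
= (6 + 0.5) * 1.055e-34 * 7.7316e+13
= 6.5 * 8.1568e-21
= 5.3019e-20 J
= 0.331 eV

0.331


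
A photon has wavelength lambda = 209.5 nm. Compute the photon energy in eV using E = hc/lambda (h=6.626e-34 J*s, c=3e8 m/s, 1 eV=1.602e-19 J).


E = hc / lambda
= (6.626e-34)(3e8) / (209.5e-9)
= 1.9878e-25 / 2.0950e-07
= 9.4883e-19 J
Converting to eV: 9.4883e-19 / 1.602e-19
= 5.9228 eV

5.9228


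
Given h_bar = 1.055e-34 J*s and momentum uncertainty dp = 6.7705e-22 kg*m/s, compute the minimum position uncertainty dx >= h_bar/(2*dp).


dx = h_bar / (2 * dp)
= 1.055e-34 / (2 * 6.7705e-22)
= 1.055e-34 / 1.3541e-21
= 7.7912e-14 m

7.7912e-14


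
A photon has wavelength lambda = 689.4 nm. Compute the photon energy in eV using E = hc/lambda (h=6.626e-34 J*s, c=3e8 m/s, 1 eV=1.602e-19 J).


E = hc / lambda
= (6.626e-34)(3e8) / (689.4e-9)
= 1.9878e-25 / 6.8940e-07
= 2.8834e-19 J
Converting to eV: 2.8834e-19 / 1.602e-19
= 1.7999 eV

1.7999


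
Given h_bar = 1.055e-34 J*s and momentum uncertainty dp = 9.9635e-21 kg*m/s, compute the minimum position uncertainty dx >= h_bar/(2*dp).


dx = h_bar / (2 * dp)
= 1.055e-34 / (2 * 9.9635e-21)
= 1.055e-34 / 1.9927e-20
= 5.2943e-15 m

5.2943e-15


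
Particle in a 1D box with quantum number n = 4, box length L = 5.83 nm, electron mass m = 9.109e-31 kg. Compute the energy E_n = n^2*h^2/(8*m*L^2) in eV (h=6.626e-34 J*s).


E = n^2 * h^2 / (8 * m * L^2)
= 4^2 * (6.626e-34)^2 / (8 * 9.109e-31 * (5.83e-9)^2)
= 16 * 4.3904e-67 / (8 * 9.109e-31 * 3.3989e-17)
= 2.8361e-20 J
= 0.177 eV

0.177


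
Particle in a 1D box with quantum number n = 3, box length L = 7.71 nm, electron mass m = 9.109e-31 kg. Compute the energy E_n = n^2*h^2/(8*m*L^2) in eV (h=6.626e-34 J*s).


E = n^2 * h^2 / (8 * m * L^2)
= 3^2 * (6.626e-34)^2 / (8 * 9.109e-31 * (7.71e-9)^2)
= 9 * 4.3904e-67 / (8 * 9.109e-31 * 5.9444e-17)
= 9.1217e-21 J
= 0.0569 eV

0.0569


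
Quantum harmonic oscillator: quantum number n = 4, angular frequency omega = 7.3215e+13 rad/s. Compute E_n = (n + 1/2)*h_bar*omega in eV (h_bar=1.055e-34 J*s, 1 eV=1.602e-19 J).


E = (n + 1/2) * h_bar * omega
= (4 + 0.5) * 1.055e-34 * 7.3215e+13
= 4.5 * 7.7242e-21
= 3.4759e-20 J
= 0.217 eV

0.217


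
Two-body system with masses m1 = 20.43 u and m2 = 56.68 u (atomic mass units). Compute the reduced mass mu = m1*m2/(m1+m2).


mu = m1 * m2 / (m1 + m2)
= 20.43 * 56.68 / (20.43 + 56.68)
= 1157.9724 / 77.11
= 15.0171 u

15.0171


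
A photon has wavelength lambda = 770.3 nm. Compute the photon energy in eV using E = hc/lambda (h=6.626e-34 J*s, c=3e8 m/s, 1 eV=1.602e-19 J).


E = hc / lambda
= (6.626e-34)(3e8) / (770.3e-9)
= 1.9878e-25 / 7.7030e-07
= 2.5806e-19 J
Converting to eV: 2.5806e-19 / 1.602e-19
= 1.6108 eV

1.6108


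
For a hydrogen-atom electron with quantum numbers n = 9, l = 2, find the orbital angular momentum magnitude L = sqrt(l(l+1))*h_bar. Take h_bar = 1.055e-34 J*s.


L = sqrt(l*(l+1)) * h_bar
= sqrt(2 * 3) * 1.055e-34
= sqrt(6) * 1.055e-34
= 2.4495 * 1.055e-34
= 2.5842e-34 J*s

2.5842e-34


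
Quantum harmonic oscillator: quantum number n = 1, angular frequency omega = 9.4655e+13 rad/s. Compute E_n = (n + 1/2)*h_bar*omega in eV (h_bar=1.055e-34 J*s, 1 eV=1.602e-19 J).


E = (n + 1/2) * h_bar * omega
= (1 + 0.5) * 1.055e-34 * 9.4655e+13
= 1.5 * 9.9861e-21
= 1.4979e-20 J
= 0.0935 eV

0.0935


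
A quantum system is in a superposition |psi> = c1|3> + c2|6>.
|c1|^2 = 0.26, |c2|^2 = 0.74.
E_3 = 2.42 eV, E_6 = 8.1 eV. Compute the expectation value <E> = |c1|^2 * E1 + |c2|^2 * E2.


<E> = |c1|^2 * E1 + |c2|^2 * E2
= 0.26 * 2.42 + 0.74 * 8.1
= 0.6292 + 5.994
= 6.6232 eV

6.6232


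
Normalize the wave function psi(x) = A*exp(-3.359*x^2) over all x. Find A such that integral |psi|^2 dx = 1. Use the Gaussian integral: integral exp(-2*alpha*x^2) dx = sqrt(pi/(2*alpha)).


integral |psi|^2 dx = A^2 * sqrt(pi/(2*alpha)) = 1
A^2 = sqrt(2*alpha/pi)
= sqrt(2 * 3.359 / pi)
= 1.462329
A = sqrt(1.462329)
= 1.2093

1.2093


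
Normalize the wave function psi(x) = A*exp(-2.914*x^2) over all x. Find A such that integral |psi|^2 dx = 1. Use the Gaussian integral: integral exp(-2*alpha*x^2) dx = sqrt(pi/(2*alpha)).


integral |psi|^2 dx = A^2 * sqrt(pi/(2*alpha)) = 1
A^2 = sqrt(2*alpha/pi)
= sqrt(2 * 2.914 / pi)
= 1.362024
A = sqrt(1.362024)
= 1.1671

1.1671


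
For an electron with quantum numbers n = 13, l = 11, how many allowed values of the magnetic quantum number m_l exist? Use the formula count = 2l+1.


m_l ranges from -l to +l in integer steps
So m_l goes from -11 to +11
Count = 2l + 1 = 2*11 + 1
= 23

23


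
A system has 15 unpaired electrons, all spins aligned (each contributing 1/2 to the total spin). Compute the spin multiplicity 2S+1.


Total spin S = N * (1/2) = 15 * 0.5 = 7.5
Spin multiplicity = 2S + 1
= 2 * 7.5 + 1
= 16

16


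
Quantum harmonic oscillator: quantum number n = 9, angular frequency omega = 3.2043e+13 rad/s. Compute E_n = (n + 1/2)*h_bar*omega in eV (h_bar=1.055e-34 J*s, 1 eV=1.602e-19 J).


E = (n + 1/2) * h_bar * omega
= (9 + 0.5) * 1.055e-34 * 3.2043e+13
= 9.5 * 3.3805e-21
= 3.2115e-20 J
= 0.2005 eV

0.2005


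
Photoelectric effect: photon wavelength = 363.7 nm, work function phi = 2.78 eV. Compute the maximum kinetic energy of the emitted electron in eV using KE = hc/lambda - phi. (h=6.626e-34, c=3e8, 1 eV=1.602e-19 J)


E_photon = hc / lambda
= (6.626e-34)(3e8) / (363.7e-9)
= 5.4655e-19 J
= 3.4117 eV
KE = E_photon - phi
= 3.4117 - 2.78
= 0.6317 eV

0.6317


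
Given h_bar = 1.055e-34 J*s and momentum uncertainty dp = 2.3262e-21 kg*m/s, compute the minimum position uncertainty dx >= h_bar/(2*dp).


dx = h_bar / (2 * dp)
= 1.055e-34 / (2 * 2.3262e-21)
= 1.055e-34 / 4.6524e-21
= 2.2676e-14 m

2.2676e-14


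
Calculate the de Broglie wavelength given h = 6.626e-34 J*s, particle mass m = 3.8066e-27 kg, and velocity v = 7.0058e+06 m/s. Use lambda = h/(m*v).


lambda = h / (m * v)
= 6.626e-34 / (3.8066e-27 * 7.0058e+06)
= 6.626e-34 / 2.6668e-20
= 2.4846e-14 m

2.4846e-14


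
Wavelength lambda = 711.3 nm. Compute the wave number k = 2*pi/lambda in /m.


k = 2 * pi / lambda
= 6.2832 / (711.3e-9)
= 6.2832 / 7.1130e-07
= 8.8334e+06 /m

8.8334e+06


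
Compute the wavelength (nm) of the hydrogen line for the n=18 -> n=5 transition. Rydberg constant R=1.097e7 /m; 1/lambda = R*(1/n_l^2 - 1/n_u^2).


1/lambda = R * (1/n_l^2 - 1/n_u^2)
= 1.097e7 * (1/5^2 - 1/18^2)
= 1.097e7 * (0.04 - 0.003086)
= 1.097e7 * 0.036914
= 4.0494e+05 /m
lambda = 1 / 4.0494e+05 = 2469.4896 nm

2469.4896


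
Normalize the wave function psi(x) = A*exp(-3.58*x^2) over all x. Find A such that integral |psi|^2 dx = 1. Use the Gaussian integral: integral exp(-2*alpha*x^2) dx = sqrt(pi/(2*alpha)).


integral |psi|^2 dx = A^2 * sqrt(pi/(2*alpha)) = 1
A^2 = sqrt(2*alpha/pi)
= sqrt(2 * 3.58 / pi)
= 1.509668
A = sqrt(1.509668)
= 1.2287

1.2287


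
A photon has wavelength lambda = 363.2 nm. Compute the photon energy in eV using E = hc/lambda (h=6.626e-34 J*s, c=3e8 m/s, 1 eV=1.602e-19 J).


E = hc / lambda
= (6.626e-34)(3e8) / (363.2e-9)
= 1.9878e-25 / 3.6320e-07
= 5.4730e-19 J
Converting to eV: 5.4730e-19 / 1.602e-19
= 3.4164 eV

3.4164


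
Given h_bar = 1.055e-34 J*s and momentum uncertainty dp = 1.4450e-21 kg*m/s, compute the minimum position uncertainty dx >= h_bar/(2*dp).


dx = h_bar / (2 * dp)
= 1.055e-34 / (2 * 1.4450e-21)
= 1.055e-34 / 2.8900e-21
= 3.6505e-14 m

3.6505e-14


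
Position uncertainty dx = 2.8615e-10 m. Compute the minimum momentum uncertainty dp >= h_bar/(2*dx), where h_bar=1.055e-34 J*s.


dp = h_bar / (2 * dx)
= 1.055e-34 / (2 * 2.8615e-10)
= 1.055e-34 / 5.7230e-10
= 1.8434e-25 kg*m/s

1.8434e-25


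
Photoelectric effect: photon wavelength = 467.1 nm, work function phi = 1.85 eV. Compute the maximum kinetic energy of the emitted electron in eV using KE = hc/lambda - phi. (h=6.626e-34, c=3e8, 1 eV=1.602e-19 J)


E_photon = hc / lambda
= (6.626e-34)(3e8) / (467.1e-9)
= 4.2556e-19 J
= 2.6564 eV
KE = E_photon - phi
= 2.6564 - 1.85
= 0.8064 eV

0.8064


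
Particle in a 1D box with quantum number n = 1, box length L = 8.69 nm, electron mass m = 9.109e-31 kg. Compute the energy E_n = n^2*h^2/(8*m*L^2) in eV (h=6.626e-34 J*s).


E = n^2 * h^2 / (8 * m * L^2)
= 1^2 * (6.626e-34)^2 / (8 * 9.109e-31 * (8.69e-9)^2)
= 1 * 4.3904e-67 / (8 * 9.109e-31 * 7.5516e-17)
= 7.9782e-22 J
= 0.005 eV

0.005


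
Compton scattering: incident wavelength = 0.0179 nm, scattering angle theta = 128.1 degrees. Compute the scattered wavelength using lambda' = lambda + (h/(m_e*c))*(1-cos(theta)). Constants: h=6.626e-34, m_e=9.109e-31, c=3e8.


Compton wavelength: h/(m_e*c) = 2.4247e-12 m
d_lambda = 2.4247e-12 * (1 - cos(128.1 deg))
= 2.4247e-12 * 1.617036
= 3.9208e-12 m = 0.003921 nm
lambda' = 0.0179 + 0.003921
= 0.021821 nm

0.021821


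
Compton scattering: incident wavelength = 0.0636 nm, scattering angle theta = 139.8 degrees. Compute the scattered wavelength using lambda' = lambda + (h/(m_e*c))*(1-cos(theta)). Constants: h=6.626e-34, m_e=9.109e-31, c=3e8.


Compton wavelength: h/(m_e*c) = 2.4247e-12 m
d_lambda = 2.4247e-12 * (1 - cos(139.8 deg))
= 2.4247e-12 * 1.763796
= 4.2767e-12 m = 0.004277 nm
lambda' = 0.0636 + 0.004277
= 0.067877 nm

0.067877


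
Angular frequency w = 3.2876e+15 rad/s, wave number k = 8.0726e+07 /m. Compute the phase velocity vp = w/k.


vp = w / k
= 3.2876e+15 / 8.0726e+07
= 4.0725e+07 m/s

4.0725e+07


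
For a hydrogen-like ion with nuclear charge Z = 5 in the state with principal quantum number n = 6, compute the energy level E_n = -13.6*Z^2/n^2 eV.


E_n = -13.6 * Z^2 / n^2
= -13.6 * 5^2 / 6^2
= -13.6 * 25 / 36
= -9.4444 eV

-9.4444


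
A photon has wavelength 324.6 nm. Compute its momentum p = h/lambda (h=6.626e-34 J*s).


p = h / lambda
= 6.626e-34 / (324.6e-9)
= 6.626e-34 / 3.2460e-07
= 2.0413e-27 kg*m/s

2.0413e-27


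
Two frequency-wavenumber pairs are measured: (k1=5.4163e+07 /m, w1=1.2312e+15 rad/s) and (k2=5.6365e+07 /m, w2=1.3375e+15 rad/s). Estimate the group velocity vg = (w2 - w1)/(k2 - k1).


vg = (w2 - w1) / (k2 - k1)
= (1.3375e+15 - 1.2312e+15) / (5.6365e+07 - 5.4163e+07)
= 1.0630e+14 / 2.2020e+06
= 4.8274e+07 m/s

4.8274e+07


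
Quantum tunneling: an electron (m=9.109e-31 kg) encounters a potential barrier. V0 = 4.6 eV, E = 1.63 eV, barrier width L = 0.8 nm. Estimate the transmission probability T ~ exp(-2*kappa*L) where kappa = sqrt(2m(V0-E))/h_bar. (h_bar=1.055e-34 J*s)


V0 - E = 2.97 eV = 4.7579e-19 J
kappa = sqrt(2 * m * (V0-E)) / h_bar
= sqrt(2 * 9.109e-31 * 4.7579e-19) / 1.055e-34
= 8.8249e+09 /m
2*kappa*L = 2 * 8.8249e+09 * 0.8e-9
= 14.1198
T = exp(-14.1198) = 7.376759e-07

7.376759e-07


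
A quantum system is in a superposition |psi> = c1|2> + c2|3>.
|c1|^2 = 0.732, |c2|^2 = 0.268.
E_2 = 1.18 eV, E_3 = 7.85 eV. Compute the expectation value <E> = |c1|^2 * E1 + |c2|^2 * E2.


<E> = |c1|^2 * E1 + |c2|^2 * E2
= 0.732 * 1.18 + 0.268 * 7.85
= 0.8638 + 2.1038
= 2.9676 eV

2.9676


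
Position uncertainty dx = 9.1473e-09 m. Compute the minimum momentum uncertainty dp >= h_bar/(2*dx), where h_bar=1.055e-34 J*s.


dp = h_bar / (2 * dx)
= 1.055e-34 / (2 * 9.1473e-09)
= 1.055e-34 / 1.8295e-08
= 5.7667e-27 kg*m/s

5.7667e-27


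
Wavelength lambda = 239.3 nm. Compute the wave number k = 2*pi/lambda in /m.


k = 2 * pi / lambda
= 6.2832 / (239.3e-9)
= 6.2832 / 2.3930e-07
= 2.6257e+07 /m

2.6257e+07


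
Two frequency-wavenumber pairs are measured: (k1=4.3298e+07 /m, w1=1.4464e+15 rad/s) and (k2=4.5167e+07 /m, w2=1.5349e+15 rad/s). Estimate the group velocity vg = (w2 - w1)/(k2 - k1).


vg = (w2 - w1) / (k2 - k1)
= (1.5349e+15 - 1.4464e+15) / (4.5167e+07 - 4.3298e+07)
= 8.8500e+13 / 1.8690e+06
= 4.7352e+07 m/s

4.7352e+07


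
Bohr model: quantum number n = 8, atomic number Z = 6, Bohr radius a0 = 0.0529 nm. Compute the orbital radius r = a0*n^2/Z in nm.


r = a0 * n^2 / Z
= 0.0529 * 8^2 / 6
= 0.0529 * 64 / 6
= 0.5643 nm

0.5643


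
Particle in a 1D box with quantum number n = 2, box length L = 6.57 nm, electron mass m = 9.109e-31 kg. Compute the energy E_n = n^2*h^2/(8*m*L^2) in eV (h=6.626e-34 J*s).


E = n^2 * h^2 / (8 * m * L^2)
= 2^2 * (6.626e-34)^2 / (8 * 9.109e-31 * (6.57e-9)^2)
= 4 * 4.3904e-67 / (8 * 9.109e-31 * 4.3165e-17)
= 5.5830e-21 J
= 0.0349 eV

0.0349


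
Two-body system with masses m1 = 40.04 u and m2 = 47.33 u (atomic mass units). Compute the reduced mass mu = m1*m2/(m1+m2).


mu = m1 * m2 / (m1 + m2)
= 40.04 * 47.33 / (40.04 + 47.33)
= 1895.0932 / 87.37
= 21.6904 u

21.6904


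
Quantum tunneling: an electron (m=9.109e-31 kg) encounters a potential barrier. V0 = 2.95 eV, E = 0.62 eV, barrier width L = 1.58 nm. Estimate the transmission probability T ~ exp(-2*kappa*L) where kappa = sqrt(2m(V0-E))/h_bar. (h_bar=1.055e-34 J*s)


V0 - E = 2.33 eV = 3.7327e-19 J
kappa = sqrt(2 * m * (V0-E)) / h_bar
= sqrt(2 * 9.109e-31 * 3.7327e-19) / 1.055e-34
= 7.8164e+09 /m
2*kappa*L = 2 * 7.8164e+09 * 1.58e-9
= 24.6998
T = exp(-24.6998) = 1.874971e-11

1.874971e-11


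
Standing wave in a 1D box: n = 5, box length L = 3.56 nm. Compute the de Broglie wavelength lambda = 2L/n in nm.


lambda = 2L / n
= 2 * 3.56 / 5
= 7.12 / 5
= 1.424 nm

1.424


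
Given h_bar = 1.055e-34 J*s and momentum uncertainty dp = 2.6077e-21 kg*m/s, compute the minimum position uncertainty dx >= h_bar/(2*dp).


dx = h_bar / (2 * dp)
= 1.055e-34 / (2 * 2.6077e-21)
= 1.055e-34 / 5.2154e-21
= 2.0229e-14 m

2.0229e-14


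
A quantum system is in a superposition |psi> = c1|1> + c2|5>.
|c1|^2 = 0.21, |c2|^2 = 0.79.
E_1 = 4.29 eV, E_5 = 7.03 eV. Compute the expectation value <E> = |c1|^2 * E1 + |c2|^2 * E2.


<E> = |c1|^2 * E1 + |c2|^2 * E2
= 0.21 * 4.29 + 0.79 * 7.03
= 0.9009 + 5.5537
= 6.4546 eV

6.4546


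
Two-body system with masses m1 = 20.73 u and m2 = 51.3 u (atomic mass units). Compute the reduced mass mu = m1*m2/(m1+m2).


mu = m1 * m2 / (m1 + m2)
= 20.73 * 51.3 / (20.73 + 51.3)
= 1063.449 / 72.03
= 14.764 u

14.764
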